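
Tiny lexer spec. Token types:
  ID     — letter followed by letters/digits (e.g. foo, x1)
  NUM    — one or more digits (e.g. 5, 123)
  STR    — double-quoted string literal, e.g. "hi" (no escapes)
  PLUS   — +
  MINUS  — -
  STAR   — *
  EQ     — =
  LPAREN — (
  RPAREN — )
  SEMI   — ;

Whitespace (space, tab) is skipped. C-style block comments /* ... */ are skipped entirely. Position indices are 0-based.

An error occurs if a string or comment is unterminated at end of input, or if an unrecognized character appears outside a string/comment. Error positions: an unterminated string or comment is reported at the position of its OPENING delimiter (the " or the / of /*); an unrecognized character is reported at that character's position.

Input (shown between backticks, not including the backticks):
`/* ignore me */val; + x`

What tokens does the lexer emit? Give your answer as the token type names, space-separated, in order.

pos=0: enter COMMENT mode (saw '/*')
exit COMMENT mode (now at pos=15)
pos=15: emit ID 'val' (now at pos=18)
pos=18: emit SEMI ';'
pos=20: emit PLUS '+'
pos=22: emit ID 'x' (now at pos=23)
DONE. 4 tokens: [ID, SEMI, PLUS, ID]

Answer: ID SEMI PLUS ID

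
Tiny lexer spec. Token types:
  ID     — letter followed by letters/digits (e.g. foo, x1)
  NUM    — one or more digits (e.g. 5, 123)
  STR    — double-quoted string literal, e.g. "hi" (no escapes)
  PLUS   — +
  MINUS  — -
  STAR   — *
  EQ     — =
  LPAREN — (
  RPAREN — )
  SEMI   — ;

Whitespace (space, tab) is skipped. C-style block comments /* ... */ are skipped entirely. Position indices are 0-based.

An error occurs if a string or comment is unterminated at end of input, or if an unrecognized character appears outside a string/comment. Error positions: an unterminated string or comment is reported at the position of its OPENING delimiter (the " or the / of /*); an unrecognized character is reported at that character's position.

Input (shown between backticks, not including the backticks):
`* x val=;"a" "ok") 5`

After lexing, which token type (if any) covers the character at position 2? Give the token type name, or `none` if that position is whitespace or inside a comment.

pos=0: emit STAR '*'
pos=2: emit ID 'x' (now at pos=3)
pos=4: emit ID 'val' (now at pos=7)
pos=7: emit EQ '='
pos=8: emit SEMI ';'
pos=9: enter STRING mode
pos=9: emit STR "a" (now at pos=12)
pos=13: enter STRING mode
pos=13: emit STR "ok" (now at pos=17)
pos=17: emit RPAREN ')'
pos=19: emit NUM '5' (now at pos=20)
DONE. 9 tokens: [STAR, ID, ID, EQ, SEMI, STR, STR, RPAREN, NUM]
Position 2: char is 'x' -> ID

Answer: ID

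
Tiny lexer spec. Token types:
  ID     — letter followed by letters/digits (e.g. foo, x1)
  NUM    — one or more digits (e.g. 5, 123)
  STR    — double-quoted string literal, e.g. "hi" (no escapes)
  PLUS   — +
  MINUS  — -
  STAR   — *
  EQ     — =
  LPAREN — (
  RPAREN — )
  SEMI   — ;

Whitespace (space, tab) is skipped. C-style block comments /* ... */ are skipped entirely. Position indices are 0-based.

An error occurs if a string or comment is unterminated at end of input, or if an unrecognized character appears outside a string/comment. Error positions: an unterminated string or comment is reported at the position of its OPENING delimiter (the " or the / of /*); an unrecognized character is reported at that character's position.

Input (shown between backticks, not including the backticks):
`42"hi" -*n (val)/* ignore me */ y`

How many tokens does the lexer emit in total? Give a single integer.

Answer: 9

Derivation:
pos=0: emit NUM '42' (now at pos=2)
pos=2: enter STRING mode
pos=2: emit STR "hi" (now at pos=6)
pos=7: emit MINUS '-'
pos=8: emit STAR '*'
pos=9: emit ID 'n' (now at pos=10)
pos=11: emit LPAREN '('
pos=12: emit ID 'val' (now at pos=15)
pos=15: emit RPAREN ')'
pos=16: enter COMMENT mode (saw '/*')
exit COMMENT mode (now at pos=31)
pos=32: emit ID 'y' (now at pos=33)
DONE. 9 tokens: [NUM, STR, MINUS, STAR, ID, LPAREN, ID, RPAREN, ID]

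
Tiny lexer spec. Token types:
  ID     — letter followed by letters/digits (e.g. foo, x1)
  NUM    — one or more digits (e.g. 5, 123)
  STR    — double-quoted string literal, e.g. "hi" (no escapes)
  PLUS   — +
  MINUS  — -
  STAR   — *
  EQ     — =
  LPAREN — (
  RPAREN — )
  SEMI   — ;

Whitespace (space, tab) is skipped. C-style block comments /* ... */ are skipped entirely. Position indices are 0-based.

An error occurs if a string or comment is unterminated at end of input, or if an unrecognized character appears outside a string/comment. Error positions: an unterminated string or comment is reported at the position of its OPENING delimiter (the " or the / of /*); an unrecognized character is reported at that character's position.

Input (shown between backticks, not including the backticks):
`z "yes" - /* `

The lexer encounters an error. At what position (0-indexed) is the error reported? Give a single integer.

pos=0: emit ID 'z' (now at pos=1)
pos=2: enter STRING mode
pos=2: emit STR "yes" (now at pos=7)
pos=8: emit MINUS '-'
pos=10: enter COMMENT mode (saw '/*')
pos=10: ERROR — unterminated comment (reached EOF)

Answer: 10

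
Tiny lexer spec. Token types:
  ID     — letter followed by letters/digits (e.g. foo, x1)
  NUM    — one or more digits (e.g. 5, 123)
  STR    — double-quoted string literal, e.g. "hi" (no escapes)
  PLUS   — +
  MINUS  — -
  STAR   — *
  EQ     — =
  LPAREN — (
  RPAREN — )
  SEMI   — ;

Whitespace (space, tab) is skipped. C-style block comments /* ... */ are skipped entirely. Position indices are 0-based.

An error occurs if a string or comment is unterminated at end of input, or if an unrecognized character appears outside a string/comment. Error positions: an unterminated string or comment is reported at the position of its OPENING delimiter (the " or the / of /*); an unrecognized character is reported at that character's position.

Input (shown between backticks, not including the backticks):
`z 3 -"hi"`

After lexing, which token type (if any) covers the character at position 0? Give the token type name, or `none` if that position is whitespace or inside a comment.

pos=0: emit ID 'z' (now at pos=1)
pos=2: emit NUM '3' (now at pos=3)
pos=4: emit MINUS '-'
pos=5: enter STRING mode
pos=5: emit STR "hi" (now at pos=9)
DONE. 4 tokens: [ID, NUM, MINUS, STR]
Position 0: char is 'z' -> ID

Answer: ID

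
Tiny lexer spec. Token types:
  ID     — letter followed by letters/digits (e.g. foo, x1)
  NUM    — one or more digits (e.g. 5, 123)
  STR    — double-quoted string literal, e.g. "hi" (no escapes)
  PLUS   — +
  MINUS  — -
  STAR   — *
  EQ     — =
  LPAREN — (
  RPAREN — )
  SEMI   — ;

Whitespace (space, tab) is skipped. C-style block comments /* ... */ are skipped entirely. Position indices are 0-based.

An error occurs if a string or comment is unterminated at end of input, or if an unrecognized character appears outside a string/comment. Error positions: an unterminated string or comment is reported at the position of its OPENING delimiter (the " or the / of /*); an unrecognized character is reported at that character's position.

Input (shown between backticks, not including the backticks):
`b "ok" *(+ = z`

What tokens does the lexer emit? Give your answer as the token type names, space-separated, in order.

pos=0: emit ID 'b' (now at pos=1)
pos=2: enter STRING mode
pos=2: emit STR "ok" (now at pos=6)
pos=7: emit STAR '*'
pos=8: emit LPAREN '('
pos=9: emit PLUS '+'
pos=11: emit EQ '='
pos=13: emit ID 'z' (now at pos=14)
DONE. 7 tokens: [ID, STR, STAR, LPAREN, PLUS, EQ, ID]

Answer: ID STR STAR LPAREN PLUS EQ ID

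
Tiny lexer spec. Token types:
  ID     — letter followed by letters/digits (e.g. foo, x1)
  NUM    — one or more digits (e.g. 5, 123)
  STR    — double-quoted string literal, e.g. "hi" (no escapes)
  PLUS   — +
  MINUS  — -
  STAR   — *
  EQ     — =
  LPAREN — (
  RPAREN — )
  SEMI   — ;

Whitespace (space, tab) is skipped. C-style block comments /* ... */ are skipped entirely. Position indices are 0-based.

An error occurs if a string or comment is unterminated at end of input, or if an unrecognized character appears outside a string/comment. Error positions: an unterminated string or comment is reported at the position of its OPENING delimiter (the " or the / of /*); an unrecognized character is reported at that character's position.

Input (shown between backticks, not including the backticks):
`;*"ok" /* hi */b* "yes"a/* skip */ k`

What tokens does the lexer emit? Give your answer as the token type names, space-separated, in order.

Answer: SEMI STAR STR ID STAR STR ID ID

Derivation:
pos=0: emit SEMI ';'
pos=1: emit STAR '*'
pos=2: enter STRING mode
pos=2: emit STR "ok" (now at pos=6)
pos=7: enter COMMENT mode (saw '/*')
exit COMMENT mode (now at pos=15)
pos=15: emit ID 'b' (now at pos=16)
pos=16: emit STAR '*'
pos=18: enter STRING mode
pos=18: emit STR "yes" (now at pos=23)
pos=23: emit ID 'a' (now at pos=24)
pos=24: enter COMMENT mode (saw '/*')
exit COMMENT mode (now at pos=34)
pos=35: emit ID 'k' (now at pos=36)
DONE. 8 tokens: [SEMI, STAR, STR, ID, STAR, STR, ID, ID]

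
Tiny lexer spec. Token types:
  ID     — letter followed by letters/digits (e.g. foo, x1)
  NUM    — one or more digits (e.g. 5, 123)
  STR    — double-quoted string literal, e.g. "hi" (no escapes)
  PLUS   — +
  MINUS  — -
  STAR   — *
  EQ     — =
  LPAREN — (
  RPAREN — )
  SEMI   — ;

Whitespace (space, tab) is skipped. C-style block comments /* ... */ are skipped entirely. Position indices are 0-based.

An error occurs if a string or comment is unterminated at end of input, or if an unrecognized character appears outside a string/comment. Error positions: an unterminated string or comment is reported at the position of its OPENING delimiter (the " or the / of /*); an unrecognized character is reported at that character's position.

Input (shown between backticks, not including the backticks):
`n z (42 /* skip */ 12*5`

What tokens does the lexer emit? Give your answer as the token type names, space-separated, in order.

pos=0: emit ID 'n' (now at pos=1)
pos=2: emit ID 'z' (now at pos=3)
pos=4: emit LPAREN '('
pos=5: emit NUM '42' (now at pos=7)
pos=8: enter COMMENT mode (saw '/*')
exit COMMENT mode (now at pos=18)
pos=19: emit NUM '12' (now at pos=21)
pos=21: emit STAR '*'
pos=22: emit NUM '5' (now at pos=23)
DONE. 7 tokens: [ID, ID, LPAREN, NUM, NUM, STAR, NUM]

Answer: ID ID LPAREN NUM NUM STAR NUM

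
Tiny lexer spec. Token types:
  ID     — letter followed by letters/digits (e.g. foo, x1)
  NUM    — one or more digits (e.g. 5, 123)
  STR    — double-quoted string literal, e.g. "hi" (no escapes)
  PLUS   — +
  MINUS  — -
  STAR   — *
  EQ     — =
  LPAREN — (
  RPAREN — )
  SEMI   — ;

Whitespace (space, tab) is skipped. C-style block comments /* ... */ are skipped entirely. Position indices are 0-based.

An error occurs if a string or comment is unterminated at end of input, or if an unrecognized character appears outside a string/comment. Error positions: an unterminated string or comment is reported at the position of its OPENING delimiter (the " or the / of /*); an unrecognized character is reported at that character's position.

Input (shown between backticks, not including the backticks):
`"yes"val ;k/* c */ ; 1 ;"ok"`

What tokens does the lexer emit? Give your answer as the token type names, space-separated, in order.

Answer: STR ID SEMI ID SEMI NUM SEMI STR

Derivation:
pos=0: enter STRING mode
pos=0: emit STR "yes" (now at pos=5)
pos=5: emit ID 'val' (now at pos=8)
pos=9: emit SEMI ';'
pos=10: emit ID 'k' (now at pos=11)
pos=11: enter COMMENT mode (saw '/*')
exit COMMENT mode (now at pos=18)
pos=19: emit SEMI ';'
pos=21: emit NUM '1' (now at pos=22)
pos=23: emit SEMI ';'
pos=24: enter STRING mode
pos=24: emit STR "ok" (now at pos=28)
DONE. 8 tokens: [STR, ID, SEMI, ID, SEMI, NUM, SEMI, STR]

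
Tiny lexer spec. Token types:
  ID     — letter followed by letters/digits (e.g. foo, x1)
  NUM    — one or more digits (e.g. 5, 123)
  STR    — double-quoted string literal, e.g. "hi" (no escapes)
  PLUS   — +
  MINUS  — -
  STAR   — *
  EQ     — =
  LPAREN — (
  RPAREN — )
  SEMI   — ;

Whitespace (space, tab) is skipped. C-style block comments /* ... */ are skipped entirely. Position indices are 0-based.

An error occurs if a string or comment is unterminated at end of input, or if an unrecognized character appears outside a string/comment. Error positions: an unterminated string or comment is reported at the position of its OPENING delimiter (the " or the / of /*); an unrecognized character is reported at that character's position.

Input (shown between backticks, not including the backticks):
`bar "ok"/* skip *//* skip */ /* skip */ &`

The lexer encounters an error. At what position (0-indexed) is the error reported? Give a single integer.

Answer: 40

Derivation:
pos=0: emit ID 'bar' (now at pos=3)
pos=4: enter STRING mode
pos=4: emit STR "ok" (now at pos=8)
pos=8: enter COMMENT mode (saw '/*')
exit COMMENT mode (now at pos=18)
pos=18: enter COMMENT mode (saw '/*')
exit COMMENT mode (now at pos=28)
pos=29: enter COMMENT mode (saw '/*')
exit COMMENT mode (now at pos=39)
pos=40: ERROR — unrecognized char '&'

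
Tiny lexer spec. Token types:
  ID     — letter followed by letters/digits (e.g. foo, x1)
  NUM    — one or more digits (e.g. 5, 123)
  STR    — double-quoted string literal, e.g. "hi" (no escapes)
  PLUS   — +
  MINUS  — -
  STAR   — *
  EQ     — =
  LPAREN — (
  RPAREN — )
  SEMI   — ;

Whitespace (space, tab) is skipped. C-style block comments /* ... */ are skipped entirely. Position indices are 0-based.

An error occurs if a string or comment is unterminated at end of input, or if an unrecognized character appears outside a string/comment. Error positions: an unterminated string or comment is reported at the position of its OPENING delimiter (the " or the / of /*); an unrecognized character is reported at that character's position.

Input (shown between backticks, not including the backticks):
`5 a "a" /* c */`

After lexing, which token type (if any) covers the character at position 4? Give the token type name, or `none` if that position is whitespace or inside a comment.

pos=0: emit NUM '5' (now at pos=1)
pos=2: emit ID 'a' (now at pos=3)
pos=4: enter STRING mode
pos=4: emit STR "a" (now at pos=7)
pos=8: enter COMMENT mode (saw '/*')
exit COMMENT mode (now at pos=15)
DONE. 3 tokens: [NUM, ID, STR]
Position 4: char is '"' -> STR

Answer: STR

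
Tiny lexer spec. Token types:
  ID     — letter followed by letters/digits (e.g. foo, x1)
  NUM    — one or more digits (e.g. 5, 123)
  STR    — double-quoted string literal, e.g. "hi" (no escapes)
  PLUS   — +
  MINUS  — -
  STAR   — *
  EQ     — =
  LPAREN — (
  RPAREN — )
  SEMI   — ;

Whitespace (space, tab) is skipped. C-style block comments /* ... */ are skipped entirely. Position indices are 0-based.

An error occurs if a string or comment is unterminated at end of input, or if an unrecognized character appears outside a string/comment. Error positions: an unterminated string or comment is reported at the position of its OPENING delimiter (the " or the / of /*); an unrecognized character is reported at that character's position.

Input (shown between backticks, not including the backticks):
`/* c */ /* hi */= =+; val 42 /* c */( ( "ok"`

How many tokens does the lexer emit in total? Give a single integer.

Answer: 9

Derivation:
pos=0: enter COMMENT mode (saw '/*')
exit COMMENT mode (now at pos=7)
pos=8: enter COMMENT mode (saw '/*')
exit COMMENT mode (now at pos=16)
pos=16: emit EQ '='
pos=18: emit EQ '='
pos=19: emit PLUS '+'
pos=20: emit SEMI ';'
pos=22: emit ID 'val' (now at pos=25)
pos=26: emit NUM '42' (now at pos=28)
pos=29: enter COMMENT mode (saw '/*')
exit COMMENT mode (now at pos=36)
pos=36: emit LPAREN '('
pos=38: emit LPAREN '('
pos=40: enter STRING mode
pos=40: emit STR "ok" (now at pos=44)
DONE. 9 tokens: [EQ, EQ, PLUS, SEMI, ID, NUM, LPAREN, LPAREN, STR]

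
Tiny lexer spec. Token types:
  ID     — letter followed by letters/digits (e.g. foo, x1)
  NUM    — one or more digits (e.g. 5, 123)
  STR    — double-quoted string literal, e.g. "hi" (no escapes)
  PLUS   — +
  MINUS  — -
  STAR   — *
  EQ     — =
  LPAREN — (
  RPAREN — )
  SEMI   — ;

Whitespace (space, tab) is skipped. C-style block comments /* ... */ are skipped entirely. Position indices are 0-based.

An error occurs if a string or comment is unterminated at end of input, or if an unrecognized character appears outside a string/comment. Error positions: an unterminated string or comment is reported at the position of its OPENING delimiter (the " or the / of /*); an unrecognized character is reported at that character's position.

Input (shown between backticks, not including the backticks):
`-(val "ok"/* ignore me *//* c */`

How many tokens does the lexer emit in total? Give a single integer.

Answer: 4

Derivation:
pos=0: emit MINUS '-'
pos=1: emit LPAREN '('
pos=2: emit ID 'val' (now at pos=5)
pos=6: enter STRING mode
pos=6: emit STR "ok" (now at pos=10)
pos=10: enter COMMENT mode (saw '/*')
exit COMMENT mode (now at pos=25)
pos=25: enter COMMENT mode (saw '/*')
exit COMMENT mode (now at pos=32)
DONE. 4 tokens: [MINUS, LPAREN, ID, STR]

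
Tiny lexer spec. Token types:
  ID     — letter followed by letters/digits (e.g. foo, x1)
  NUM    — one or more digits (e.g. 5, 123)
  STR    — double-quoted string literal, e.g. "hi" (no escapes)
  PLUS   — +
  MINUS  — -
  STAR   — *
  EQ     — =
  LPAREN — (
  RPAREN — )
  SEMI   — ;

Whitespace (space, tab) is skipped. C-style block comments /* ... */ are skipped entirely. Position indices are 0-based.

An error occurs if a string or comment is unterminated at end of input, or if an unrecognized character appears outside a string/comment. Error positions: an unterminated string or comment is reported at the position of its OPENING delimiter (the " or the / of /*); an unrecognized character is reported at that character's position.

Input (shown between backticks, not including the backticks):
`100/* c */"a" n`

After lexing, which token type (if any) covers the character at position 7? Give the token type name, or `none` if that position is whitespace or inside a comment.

pos=0: emit NUM '100' (now at pos=3)
pos=3: enter COMMENT mode (saw '/*')
exit COMMENT mode (now at pos=10)
pos=10: enter STRING mode
pos=10: emit STR "a" (now at pos=13)
pos=14: emit ID 'n' (now at pos=15)
DONE. 3 tokens: [NUM, STR, ID]
Position 7: char is ' ' -> none

Answer: none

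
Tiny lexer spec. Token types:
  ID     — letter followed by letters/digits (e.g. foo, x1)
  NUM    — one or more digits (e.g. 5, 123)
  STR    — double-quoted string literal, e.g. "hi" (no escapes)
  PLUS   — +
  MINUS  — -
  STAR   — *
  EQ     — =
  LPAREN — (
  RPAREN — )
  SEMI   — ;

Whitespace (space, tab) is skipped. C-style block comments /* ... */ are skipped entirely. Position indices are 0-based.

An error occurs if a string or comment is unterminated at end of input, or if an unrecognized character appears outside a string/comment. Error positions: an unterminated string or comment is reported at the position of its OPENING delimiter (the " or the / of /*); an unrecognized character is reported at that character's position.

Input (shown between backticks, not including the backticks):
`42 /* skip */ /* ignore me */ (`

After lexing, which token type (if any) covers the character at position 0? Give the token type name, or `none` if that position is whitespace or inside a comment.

Answer: NUM

Derivation:
pos=0: emit NUM '42' (now at pos=2)
pos=3: enter COMMENT mode (saw '/*')
exit COMMENT mode (now at pos=13)
pos=14: enter COMMENT mode (saw '/*')
exit COMMENT mode (now at pos=29)
pos=30: emit LPAREN '('
DONE. 2 tokens: [NUM, LPAREN]
Position 0: char is '4' -> NUM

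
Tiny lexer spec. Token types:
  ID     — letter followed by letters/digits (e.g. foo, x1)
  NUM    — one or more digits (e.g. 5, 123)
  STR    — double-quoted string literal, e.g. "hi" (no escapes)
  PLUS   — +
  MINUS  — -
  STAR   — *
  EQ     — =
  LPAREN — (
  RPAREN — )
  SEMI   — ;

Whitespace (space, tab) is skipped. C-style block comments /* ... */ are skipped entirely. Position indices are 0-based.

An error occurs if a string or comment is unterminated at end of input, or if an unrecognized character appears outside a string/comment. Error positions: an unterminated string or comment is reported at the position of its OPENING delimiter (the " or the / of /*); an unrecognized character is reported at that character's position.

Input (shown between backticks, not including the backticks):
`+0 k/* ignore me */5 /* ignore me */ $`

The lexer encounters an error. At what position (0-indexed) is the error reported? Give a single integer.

Answer: 37

Derivation:
pos=0: emit PLUS '+'
pos=1: emit NUM '0' (now at pos=2)
pos=3: emit ID 'k' (now at pos=4)
pos=4: enter COMMENT mode (saw '/*')
exit COMMENT mode (now at pos=19)
pos=19: emit NUM '5' (now at pos=20)
pos=21: enter COMMENT mode (saw '/*')
exit COMMENT mode (now at pos=36)
pos=37: ERROR — unrecognized char '$'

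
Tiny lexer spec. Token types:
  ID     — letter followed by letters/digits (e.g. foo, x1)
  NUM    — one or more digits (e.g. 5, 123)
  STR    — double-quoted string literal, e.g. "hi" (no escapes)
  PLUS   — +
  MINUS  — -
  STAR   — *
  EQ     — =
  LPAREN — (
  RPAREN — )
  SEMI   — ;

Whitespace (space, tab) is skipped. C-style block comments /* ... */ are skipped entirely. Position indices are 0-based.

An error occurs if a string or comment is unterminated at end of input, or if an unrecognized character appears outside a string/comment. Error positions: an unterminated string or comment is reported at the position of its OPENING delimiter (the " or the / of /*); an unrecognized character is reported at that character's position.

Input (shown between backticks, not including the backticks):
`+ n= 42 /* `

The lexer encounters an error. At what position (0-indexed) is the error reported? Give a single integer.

pos=0: emit PLUS '+'
pos=2: emit ID 'n' (now at pos=3)
pos=3: emit EQ '='
pos=5: emit NUM '42' (now at pos=7)
pos=8: enter COMMENT mode (saw '/*')
pos=8: ERROR — unterminated comment (reached EOF)

Answer: 8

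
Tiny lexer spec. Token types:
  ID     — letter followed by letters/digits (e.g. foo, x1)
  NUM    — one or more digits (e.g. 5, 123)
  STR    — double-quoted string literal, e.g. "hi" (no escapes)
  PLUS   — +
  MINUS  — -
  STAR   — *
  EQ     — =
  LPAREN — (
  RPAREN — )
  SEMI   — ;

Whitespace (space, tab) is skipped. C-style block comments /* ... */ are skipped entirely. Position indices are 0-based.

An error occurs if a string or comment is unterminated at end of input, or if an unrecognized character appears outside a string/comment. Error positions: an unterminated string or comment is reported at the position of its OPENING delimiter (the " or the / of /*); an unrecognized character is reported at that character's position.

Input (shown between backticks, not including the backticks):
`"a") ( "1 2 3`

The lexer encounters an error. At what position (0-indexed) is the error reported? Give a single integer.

Answer: 7

Derivation:
pos=0: enter STRING mode
pos=0: emit STR "a" (now at pos=3)
pos=3: emit RPAREN ')'
pos=5: emit LPAREN '('
pos=7: enter STRING mode
pos=7: ERROR — unterminated string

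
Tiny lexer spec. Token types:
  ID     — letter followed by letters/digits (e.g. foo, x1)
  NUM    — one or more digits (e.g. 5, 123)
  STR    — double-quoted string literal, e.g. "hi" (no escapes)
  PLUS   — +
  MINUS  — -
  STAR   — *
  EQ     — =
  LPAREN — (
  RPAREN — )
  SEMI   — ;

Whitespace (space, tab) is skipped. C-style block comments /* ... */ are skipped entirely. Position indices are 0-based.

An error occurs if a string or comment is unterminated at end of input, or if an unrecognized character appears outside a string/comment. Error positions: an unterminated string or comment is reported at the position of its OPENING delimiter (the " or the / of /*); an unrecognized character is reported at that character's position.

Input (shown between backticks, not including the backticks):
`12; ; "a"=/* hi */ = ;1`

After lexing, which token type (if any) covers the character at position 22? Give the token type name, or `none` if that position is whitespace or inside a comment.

Answer: NUM

Derivation:
pos=0: emit NUM '12' (now at pos=2)
pos=2: emit SEMI ';'
pos=4: emit SEMI ';'
pos=6: enter STRING mode
pos=6: emit STR "a" (now at pos=9)
pos=9: emit EQ '='
pos=10: enter COMMENT mode (saw '/*')
exit COMMENT mode (now at pos=18)
pos=19: emit EQ '='
pos=21: emit SEMI ';'
pos=22: emit NUM '1' (now at pos=23)
DONE. 8 tokens: [NUM, SEMI, SEMI, STR, EQ, EQ, SEMI, NUM]
Position 22: char is '1' -> NUM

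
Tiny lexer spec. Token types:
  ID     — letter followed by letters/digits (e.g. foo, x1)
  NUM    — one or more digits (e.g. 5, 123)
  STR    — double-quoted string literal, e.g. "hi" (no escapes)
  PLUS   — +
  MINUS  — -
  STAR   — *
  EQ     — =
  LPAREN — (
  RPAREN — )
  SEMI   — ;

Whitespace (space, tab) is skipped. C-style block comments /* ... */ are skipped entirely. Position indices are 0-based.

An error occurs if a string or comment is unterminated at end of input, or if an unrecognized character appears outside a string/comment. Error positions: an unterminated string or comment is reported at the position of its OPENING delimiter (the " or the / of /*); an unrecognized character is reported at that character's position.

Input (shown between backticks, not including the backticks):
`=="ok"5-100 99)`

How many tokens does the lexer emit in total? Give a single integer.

Answer: 8

Derivation:
pos=0: emit EQ '='
pos=1: emit EQ '='
pos=2: enter STRING mode
pos=2: emit STR "ok" (now at pos=6)
pos=6: emit NUM '5' (now at pos=7)
pos=7: emit MINUS '-'
pos=8: emit NUM '100' (now at pos=11)
pos=12: emit NUM '99' (now at pos=14)
pos=14: emit RPAREN ')'
DONE. 8 tokens: [EQ, EQ, STR, NUM, MINUS, NUM, NUM, RPAREN]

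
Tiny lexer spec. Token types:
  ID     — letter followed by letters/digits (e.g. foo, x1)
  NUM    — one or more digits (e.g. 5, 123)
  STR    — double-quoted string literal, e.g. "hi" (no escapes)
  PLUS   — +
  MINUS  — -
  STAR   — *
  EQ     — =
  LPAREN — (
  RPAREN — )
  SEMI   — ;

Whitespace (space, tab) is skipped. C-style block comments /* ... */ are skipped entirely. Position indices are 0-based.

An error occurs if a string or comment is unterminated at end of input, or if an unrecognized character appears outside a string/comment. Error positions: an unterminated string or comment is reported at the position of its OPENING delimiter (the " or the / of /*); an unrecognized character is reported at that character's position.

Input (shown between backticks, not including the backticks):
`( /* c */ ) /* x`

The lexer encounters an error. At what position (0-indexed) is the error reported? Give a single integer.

Answer: 12

Derivation:
pos=0: emit LPAREN '('
pos=2: enter COMMENT mode (saw '/*')
exit COMMENT mode (now at pos=9)
pos=10: emit RPAREN ')'
pos=12: enter COMMENT mode (saw '/*')
pos=12: ERROR — unterminated comment (reached EOF)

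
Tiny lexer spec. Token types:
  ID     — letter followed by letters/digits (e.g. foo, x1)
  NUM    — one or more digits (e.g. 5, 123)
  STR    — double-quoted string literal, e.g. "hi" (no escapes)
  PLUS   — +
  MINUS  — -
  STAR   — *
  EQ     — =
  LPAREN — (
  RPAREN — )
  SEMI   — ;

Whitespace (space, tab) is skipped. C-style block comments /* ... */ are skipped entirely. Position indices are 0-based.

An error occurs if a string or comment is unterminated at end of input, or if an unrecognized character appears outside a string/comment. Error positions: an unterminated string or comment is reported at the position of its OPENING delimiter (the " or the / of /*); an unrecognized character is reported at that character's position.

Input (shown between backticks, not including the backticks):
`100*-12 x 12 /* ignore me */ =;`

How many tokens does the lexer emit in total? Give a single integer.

Answer: 8

Derivation:
pos=0: emit NUM '100' (now at pos=3)
pos=3: emit STAR '*'
pos=4: emit MINUS '-'
pos=5: emit NUM '12' (now at pos=7)
pos=8: emit ID 'x' (now at pos=9)
pos=10: emit NUM '12' (now at pos=12)
pos=13: enter COMMENT mode (saw '/*')
exit COMMENT mode (now at pos=28)
pos=29: emit EQ '='
pos=30: emit SEMI ';'
DONE. 8 tokens: [NUM, STAR, MINUS, NUM, ID, NUM, EQ, SEMI]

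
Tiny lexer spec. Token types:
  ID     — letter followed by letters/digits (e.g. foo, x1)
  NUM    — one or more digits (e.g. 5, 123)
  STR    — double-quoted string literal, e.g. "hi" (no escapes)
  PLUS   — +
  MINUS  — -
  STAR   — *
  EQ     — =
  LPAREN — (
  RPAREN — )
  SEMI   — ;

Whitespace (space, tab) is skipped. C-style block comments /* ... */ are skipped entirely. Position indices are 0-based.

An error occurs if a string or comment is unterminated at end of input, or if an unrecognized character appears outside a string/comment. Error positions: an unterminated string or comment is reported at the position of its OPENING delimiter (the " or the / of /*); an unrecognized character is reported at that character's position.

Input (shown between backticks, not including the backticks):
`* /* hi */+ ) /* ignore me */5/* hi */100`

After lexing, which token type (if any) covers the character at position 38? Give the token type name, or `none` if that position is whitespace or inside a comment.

Answer: NUM

Derivation:
pos=0: emit STAR '*'
pos=2: enter COMMENT mode (saw '/*')
exit COMMENT mode (now at pos=10)
pos=10: emit PLUS '+'
pos=12: emit RPAREN ')'
pos=14: enter COMMENT mode (saw '/*')
exit COMMENT mode (now at pos=29)
pos=29: emit NUM '5' (now at pos=30)
pos=30: enter COMMENT mode (saw '/*')
exit COMMENT mode (now at pos=38)
pos=38: emit NUM '100' (now at pos=41)
DONE. 5 tokens: [STAR, PLUS, RPAREN, NUM, NUM]
Position 38: char is '1' -> NUM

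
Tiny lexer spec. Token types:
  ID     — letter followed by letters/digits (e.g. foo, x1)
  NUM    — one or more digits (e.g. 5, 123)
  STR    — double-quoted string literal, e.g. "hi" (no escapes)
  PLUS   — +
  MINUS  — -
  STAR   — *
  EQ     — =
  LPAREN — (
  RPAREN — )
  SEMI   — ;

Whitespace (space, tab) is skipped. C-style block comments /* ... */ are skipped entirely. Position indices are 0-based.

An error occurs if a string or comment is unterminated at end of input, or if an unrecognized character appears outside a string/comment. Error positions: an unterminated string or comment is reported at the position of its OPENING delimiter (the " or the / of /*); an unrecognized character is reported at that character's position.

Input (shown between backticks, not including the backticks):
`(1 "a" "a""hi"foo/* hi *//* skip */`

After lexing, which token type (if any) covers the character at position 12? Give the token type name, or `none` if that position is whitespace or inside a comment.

Answer: STR

Derivation:
pos=0: emit LPAREN '('
pos=1: emit NUM '1' (now at pos=2)
pos=3: enter STRING mode
pos=3: emit STR "a" (now at pos=6)
pos=7: enter STRING mode
pos=7: emit STR "a" (now at pos=10)
pos=10: enter STRING mode
pos=10: emit STR "hi" (now at pos=14)
pos=14: emit ID 'foo' (now at pos=17)
pos=17: enter COMMENT mode (saw '/*')
exit COMMENT mode (now at pos=25)
pos=25: enter COMMENT mode (saw '/*')
exit COMMENT mode (now at pos=35)
DONE. 6 tokens: [LPAREN, NUM, STR, STR, STR, ID]
Position 12: char is 'i' -> STR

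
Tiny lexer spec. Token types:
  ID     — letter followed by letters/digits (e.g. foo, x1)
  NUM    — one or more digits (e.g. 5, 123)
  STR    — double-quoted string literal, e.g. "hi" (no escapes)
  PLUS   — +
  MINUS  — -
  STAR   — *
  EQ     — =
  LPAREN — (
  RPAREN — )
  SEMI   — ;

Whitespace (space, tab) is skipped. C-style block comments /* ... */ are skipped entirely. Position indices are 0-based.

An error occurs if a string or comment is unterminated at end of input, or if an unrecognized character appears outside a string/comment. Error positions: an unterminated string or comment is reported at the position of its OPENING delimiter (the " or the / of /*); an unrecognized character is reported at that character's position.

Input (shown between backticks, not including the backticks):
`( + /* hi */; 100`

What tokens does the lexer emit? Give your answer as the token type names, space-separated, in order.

Answer: LPAREN PLUS SEMI NUM

Derivation:
pos=0: emit LPAREN '('
pos=2: emit PLUS '+'
pos=4: enter COMMENT mode (saw '/*')
exit COMMENT mode (now at pos=12)
pos=12: emit SEMI ';'
pos=14: emit NUM '100' (now at pos=17)
DONE. 4 tokens: [LPAREN, PLUS, SEMI, NUM]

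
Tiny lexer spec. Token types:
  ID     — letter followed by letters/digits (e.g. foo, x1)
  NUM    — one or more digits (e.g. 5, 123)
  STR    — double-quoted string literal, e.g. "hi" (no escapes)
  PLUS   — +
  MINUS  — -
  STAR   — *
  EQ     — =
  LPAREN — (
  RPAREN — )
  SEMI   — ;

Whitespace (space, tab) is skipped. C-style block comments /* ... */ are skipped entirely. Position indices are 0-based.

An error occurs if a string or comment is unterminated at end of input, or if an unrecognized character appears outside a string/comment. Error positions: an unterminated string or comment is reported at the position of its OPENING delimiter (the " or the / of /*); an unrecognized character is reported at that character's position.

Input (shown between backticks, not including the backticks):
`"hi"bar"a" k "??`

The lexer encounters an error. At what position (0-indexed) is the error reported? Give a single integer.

pos=0: enter STRING mode
pos=0: emit STR "hi" (now at pos=4)
pos=4: emit ID 'bar' (now at pos=7)
pos=7: enter STRING mode
pos=7: emit STR "a" (now at pos=10)
pos=11: emit ID 'k' (now at pos=12)
pos=13: enter STRING mode
pos=13: ERROR — unterminated string

Answer: 13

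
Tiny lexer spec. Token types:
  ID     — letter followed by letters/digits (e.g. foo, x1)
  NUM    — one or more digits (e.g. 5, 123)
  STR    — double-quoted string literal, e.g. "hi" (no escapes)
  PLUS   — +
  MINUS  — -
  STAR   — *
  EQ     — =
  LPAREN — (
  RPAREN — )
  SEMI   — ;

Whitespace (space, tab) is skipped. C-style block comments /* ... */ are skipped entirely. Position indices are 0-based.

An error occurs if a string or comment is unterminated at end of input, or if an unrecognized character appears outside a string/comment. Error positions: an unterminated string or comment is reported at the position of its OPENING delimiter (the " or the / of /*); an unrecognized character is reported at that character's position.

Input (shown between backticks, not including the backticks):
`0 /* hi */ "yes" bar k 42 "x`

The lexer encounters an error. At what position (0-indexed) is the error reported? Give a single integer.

Answer: 26

Derivation:
pos=0: emit NUM '0' (now at pos=1)
pos=2: enter COMMENT mode (saw '/*')
exit COMMENT mode (now at pos=10)
pos=11: enter STRING mode
pos=11: emit STR "yes" (now at pos=16)
pos=17: emit ID 'bar' (now at pos=20)
pos=21: emit ID 'k' (now at pos=22)
pos=23: emit NUM '42' (now at pos=25)
pos=26: enter STRING mode
pos=26: ERROR — unterminated string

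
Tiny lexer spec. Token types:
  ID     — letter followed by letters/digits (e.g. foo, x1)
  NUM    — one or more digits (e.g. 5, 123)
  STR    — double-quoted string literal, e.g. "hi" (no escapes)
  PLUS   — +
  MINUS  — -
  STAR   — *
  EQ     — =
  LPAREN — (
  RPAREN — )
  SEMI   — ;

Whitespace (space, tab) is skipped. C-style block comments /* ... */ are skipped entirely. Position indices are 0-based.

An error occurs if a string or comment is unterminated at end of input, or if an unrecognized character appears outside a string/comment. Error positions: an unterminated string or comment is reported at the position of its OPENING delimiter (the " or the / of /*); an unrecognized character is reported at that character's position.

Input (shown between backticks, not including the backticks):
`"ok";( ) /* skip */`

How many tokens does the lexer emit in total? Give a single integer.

pos=0: enter STRING mode
pos=0: emit STR "ok" (now at pos=4)
pos=4: emit SEMI ';'
pos=5: emit LPAREN '('
pos=7: emit RPAREN ')'
pos=9: enter COMMENT mode (saw '/*')
exit COMMENT mode (now at pos=19)
DONE. 4 tokens: [STR, SEMI, LPAREN, RPAREN]

Answer: 4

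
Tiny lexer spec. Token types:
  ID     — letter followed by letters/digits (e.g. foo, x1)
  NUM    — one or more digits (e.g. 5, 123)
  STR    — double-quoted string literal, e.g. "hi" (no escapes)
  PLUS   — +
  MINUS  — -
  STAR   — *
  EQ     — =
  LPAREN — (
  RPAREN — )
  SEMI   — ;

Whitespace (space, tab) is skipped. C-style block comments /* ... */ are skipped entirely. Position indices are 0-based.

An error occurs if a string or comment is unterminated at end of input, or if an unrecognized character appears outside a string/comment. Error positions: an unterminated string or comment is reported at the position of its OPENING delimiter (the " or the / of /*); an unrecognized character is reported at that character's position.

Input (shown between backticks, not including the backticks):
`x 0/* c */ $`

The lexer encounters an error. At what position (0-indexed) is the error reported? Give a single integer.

Answer: 11

Derivation:
pos=0: emit ID 'x' (now at pos=1)
pos=2: emit NUM '0' (now at pos=3)
pos=3: enter COMMENT mode (saw '/*')
exit COMMENT mode (now at pos=10)
pos=11: ERROR — unrecognized char '$'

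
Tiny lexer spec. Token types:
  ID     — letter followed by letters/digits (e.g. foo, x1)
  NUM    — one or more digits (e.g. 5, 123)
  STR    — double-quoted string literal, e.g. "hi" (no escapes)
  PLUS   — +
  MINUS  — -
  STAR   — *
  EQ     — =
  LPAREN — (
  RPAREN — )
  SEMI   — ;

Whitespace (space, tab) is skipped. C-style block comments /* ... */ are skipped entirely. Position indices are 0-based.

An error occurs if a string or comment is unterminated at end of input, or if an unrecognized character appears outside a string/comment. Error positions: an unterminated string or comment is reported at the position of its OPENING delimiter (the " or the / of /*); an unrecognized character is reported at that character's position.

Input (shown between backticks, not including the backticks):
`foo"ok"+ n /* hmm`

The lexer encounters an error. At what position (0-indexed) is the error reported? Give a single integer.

pos=0: emit ID 'foo' (now at pos=3)
pos=3: enter STRING mode
pos=3: emit STR "ok" (now at pos=7)
pos=7: emit PLUS '+'
pos=9: emit ID 'n' (now at pos=10)
pos=11: enter COMMENT mode (saw '/*')
pos=11: ERROR — unterminated comment (reached EOF)

Answer: 11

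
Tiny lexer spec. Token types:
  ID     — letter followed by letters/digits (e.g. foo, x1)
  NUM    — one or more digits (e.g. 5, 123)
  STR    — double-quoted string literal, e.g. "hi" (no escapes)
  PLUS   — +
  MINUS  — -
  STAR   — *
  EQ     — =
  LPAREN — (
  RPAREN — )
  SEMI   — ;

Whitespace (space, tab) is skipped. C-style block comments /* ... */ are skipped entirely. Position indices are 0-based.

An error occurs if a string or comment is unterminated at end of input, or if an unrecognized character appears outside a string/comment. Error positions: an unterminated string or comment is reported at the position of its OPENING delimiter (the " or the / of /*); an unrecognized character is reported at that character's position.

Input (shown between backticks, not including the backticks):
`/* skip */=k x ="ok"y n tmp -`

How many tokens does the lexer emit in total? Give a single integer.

Answer: 9

Derivation:
pos=0: enter COMMENT mode (saw '/*')
exit COMMENT mode (now at pos=10)
pos=10: emit EQ '='
pos=11: emit ID 'k' (now at pos=12)
pos=13: emit ID 'x' (now at pos=14)
pos=15: emit EQ '='
pos=16: enter STRING mode
pos=16: emit STR "ok" (now at pos=20)
pos=20: emit ID 'y' (now at pos=21)
pos=22: emit ID 'n' (now at pos=23)
pos=24: emit ID 'tmp' (now at pos=27)
pos=28: emit MINUS '-'
DONE. 9 tokens: [EQ, ID, ID, EQ, STR, ID, ID, ID, MINUS]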